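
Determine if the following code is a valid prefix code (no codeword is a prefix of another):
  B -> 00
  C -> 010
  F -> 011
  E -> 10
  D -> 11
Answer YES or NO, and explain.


Checking each pair (does one codeword prefix another?):
  B='00' vs C='010': no prefix
  B='00' vs F='011': no prefix
  B='00' vs E='10': no prefix
  B='00' vs D='11': no prefix
  C='010' vs B='00': no prefix
  C='010' vs F='011': no prefix
  C='010' vs E='10': no prefix
  C='010' vs D='11': no prefix
  F='011' vs B='00': no prefix
  F='011' vs C='010': no prefix
  F='011' vs E='10': no prefix
  F='011' vs D='11': no prefix
  E='10' vs B='00': no prefix
  E='10' vs C='010': no prefix
  E='10' vs F='011': no prefix
  E='10' vs D='11': no prefix
  D='11' vs B='00': no prefix
  D='11' vs C='010': no prefix
  D='11' vs F='011': no prefix
  D='11' vs E='10': no prefix
No violation found over all pairs.

YES -- this is a valid prefix code. No codeword is a prefix of any other codeword.


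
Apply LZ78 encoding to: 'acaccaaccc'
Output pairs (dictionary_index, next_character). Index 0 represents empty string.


LZ78 encoding steps:
Dictionary: {0: ''}
Step 1: w='' (idx 0), next='a' -> output (0, 'a'), add 'a' as idx 1
Step 2: w='' (idx 0), next='c' -> output (0, 'c'), add 'c' as idx 2
Step 3: w='a' (idx 1), next='c' -> output (1, 'c'), add 'ac' as idx 3
Step 4: w='c' (idx 2), next='a' -> output (2, 'a'), add 'ca' as idx 4
Step 5: w='ac' (idx 3), next='c' -> output (3, 'c'), add 'acc' as idx 5
Step 6: w='c' (idx 2), end of input -> output (2, '')


Encoded: [(0, 'a'), (0, 'c'), (1, 'c'), (2, 'a'), (3, 'c'), (2, '')]


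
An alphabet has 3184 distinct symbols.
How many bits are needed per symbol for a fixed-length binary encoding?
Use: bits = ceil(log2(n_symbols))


log2(3184) = 11.6366
Bracket: 2^11 = 2048 < 3184 <= 2^12 = 4096
So ceil(log2(3184)) = 12

bits = ceil(log2(3184)) = ceil(11.6366) = 12 bits


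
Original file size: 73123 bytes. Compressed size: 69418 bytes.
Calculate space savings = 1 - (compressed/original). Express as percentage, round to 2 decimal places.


ratio = compressed/original = 69418/73123 = 0.949332
savings = 1 - ratio = 1 - 0.949332 = 0.050668
as a percentage: 0.050668 * 100 = 5.07%

Space savings = 1 - 69418/73123 = 5.07%


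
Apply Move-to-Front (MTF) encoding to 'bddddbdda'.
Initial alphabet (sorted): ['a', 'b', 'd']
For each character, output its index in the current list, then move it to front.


MTF encoding:
'b': index 1 in ['a', 'b', 'd'] -> ['b', 'a', 'd']
'd': index 2 in ['b', 'a', 'd'] -> ['d', 'b', 'a']
'd': index 0 in ['d', 'b', 'a'] -> ['d', 'b', 'a']
'd': index 0 in ['d', 'b', 'a'] -> ['d', 'b', 'a']
'd': index 0 in ['d', 'b', 'a'] -> ['d', 'b', 'a']
'b': index 1 in ['d', 'b', 'a'] -> ['b', 'd', 'a']
'd': index 1 in ['b', 'd', 'a'] -> ['d', 'b', 'a']
'd': index 0 in ['d', 'b', 'a'] -> ['d', 'b', 'a']
'a': index 2 in ['d', 'b', 'a'] -> ['a', 'd', 'b']


Output: [1, 2, 0, 0, 0, 1, 1, 0, 2]


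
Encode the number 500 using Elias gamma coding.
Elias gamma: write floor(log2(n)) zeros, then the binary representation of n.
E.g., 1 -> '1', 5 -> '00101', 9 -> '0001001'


num_bits = floor(log2(500)) + 1 = 9
leading_zeros = num_bits - 1 = 8
binary(500) = 111110100

Elias gamma(500) = '00000000' + '111110100' = 00000000111110100 (17 bits)


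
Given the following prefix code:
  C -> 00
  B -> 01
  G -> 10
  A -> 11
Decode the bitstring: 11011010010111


Decoding step by step:
Bits 11 -> A
Bits 01 -> B
Bits 10 -> G
Bits 10 -> G
Bits 01 -> B
Bits 01 -> B
Bits 11 -> A


Decoded message: ABGGBBA


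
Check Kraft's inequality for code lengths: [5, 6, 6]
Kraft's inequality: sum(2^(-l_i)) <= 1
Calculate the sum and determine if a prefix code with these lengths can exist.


Sum = 2^(-5) + 2^(-6) + 2^(-6)
    = 0.03125 + 0.015625 + 0.015625
    = 4/64 = 0.0625
Since 0.0625 <= 1, Kraft's inequality IS satisfied.
A prefix code with these lengths CAN exist.

Kraft sum = 0.0625. Satisfied.


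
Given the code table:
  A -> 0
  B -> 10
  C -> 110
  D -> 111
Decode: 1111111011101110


Decoding:
111 -> D
111 -> D
10 -> B
111 -> D
0 -> A
111 -> D
0 -> A


Result: DDBDADA


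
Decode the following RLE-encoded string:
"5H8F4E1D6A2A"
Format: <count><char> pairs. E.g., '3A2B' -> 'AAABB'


Expanding each <count><char> pair:
  5H -> 'HHHHH'
  8F -> 'FFFFFFFF'
  4E -> 'EEEE'
  1D -> 'D'
  6A -> 'AAAAAA'
  2A -> 'AA'

Decoded = HHHHHFFFFFFFFEEEEDAAAAAAAA


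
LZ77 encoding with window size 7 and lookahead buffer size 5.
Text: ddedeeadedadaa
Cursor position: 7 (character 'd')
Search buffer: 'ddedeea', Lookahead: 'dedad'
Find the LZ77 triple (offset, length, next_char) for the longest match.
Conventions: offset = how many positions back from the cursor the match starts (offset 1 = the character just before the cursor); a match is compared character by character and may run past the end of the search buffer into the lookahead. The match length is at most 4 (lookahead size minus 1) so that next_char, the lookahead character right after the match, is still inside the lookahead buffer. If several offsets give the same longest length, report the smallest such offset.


Try each offset into the search buffer:
  offset=1 (pos 6, char 'a'): match length 0
  offset=2 (pos 5, char 'e'): match length 0
  offset=3 (pos 4, char 'e'): match length 0
  offset=4 (pos 3, char 'd'): match length 2
  offset=5 (pos 2, char 'e'): match length 0
  offset=6 (pos 1, char 'd'): match length 3
  offset=7 (pos 0, char 'd'): match length 1
Longest match has length 3 at offset 6.
next_char = character at position 7 + 3 = 10 -> 'a'

Best match: offset=6, length=3 (matching 'ded' starting at position 1)
LZ77 triple: (6, 3, 'a')


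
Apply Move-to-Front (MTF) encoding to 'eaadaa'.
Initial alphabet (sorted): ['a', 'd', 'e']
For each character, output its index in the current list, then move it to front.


MTF encoding:
'e': index 2 in ['a', 'd', 'e'] -> ['e', 'a', 'd']
'a': index 1 in ['e', 'a', 'd'] -> ['a', 'e', 'd']
'a': index 0 in ['a', 'e', 'd'] -> ['a', 'e', 'd']
'd': index 2 in ['a', 'e', 'd'] -> ['d', 'a', 'e']
'a': index 1 in ['d', 'a', 'e'] -> ['a', 'd', 'e']
'a': index 0 in ['a', 'd', 'e'] -> ['a', 'd', 'e']


Output: [2, 1, 0, 2, 1, 0]


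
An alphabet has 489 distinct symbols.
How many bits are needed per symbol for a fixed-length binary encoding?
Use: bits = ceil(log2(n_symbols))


log2(489) = 8.9337
Bracket: 2^8 = 256 < 489 <= 2^9 = 512
So ceil(log2(489)) = 9

bits = ceil(log2(489)) = ceil(8.9337) = 9 bits


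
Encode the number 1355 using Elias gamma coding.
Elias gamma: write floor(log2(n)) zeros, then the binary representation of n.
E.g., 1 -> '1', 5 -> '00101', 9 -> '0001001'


num_bits = floor(log2(1355)) + 1 = 11
leading_zeros = num_bits - 1 = 10
binary(1355) = 10101001011

Elias gamma(1355) = '0000000000' + '10101001011' = 000000000010101001011 (21 bits)


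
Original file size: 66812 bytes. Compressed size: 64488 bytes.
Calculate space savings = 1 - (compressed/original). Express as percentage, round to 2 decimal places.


ratio = compressed/original = 64488/66812 = 0.965216
savings = 1 - ratio = 1 - 0.965216 = 0.034784
as a percentage: 0.034784 * 100 = 3.48%

Space savings = 1 - 64488/66812 = 3.48%


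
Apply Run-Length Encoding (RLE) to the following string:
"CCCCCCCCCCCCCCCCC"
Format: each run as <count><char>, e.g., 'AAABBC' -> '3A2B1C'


Scanning runs left to right:
  i=0: run of 'C' x 17 -> '17C'

RLE = 17C


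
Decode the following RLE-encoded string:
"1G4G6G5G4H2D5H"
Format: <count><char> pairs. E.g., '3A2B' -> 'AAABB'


Expanding each <count><char> pair:
  1G -> 'G'
  4G -> 'GGGG'
  6G -> 'GGGGGG'
  5G -> 'GGGGG'
  4H -> 'HHHH'
  2D -> 'DD'
  5H -> 'HHHHH'

Decoded = GGGGGGGGGGGGGGGGHHHHDDHHHHH


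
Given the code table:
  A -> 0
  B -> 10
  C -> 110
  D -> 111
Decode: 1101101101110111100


Decoding:
110 -> C
110 -> C
110 -> C
111 -> D
0 -> A
111 -> D
10 -> B
0 -> A


Result: CCCDADBA


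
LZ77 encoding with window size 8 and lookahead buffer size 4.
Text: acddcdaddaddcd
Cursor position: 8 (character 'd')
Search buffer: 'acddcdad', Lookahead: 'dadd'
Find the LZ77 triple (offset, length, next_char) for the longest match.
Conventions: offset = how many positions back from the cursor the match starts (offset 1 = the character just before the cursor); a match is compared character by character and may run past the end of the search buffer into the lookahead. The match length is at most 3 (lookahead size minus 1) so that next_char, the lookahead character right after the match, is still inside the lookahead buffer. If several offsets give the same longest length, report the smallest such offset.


Try each offset into the search buffer:
  offset=1 (pos 7, char 'd'): match length 1
  offset=2 (pos 6, char 'a'): match length 0
  offset=3 (pos 5, char 'd'): match length 3
  offset=4 (pos 4, char 'c'): match length 0
  offset=5 (pos 3, char 'd'): match length 1
  offset=6 (pos 2, char 'd'): match length 1
  offset=7 (pos 1, char 'c'): match length 0
  offset=8 (pos 0, char 'a'): match length 0
Longest match has length 3 at offset 3.
next_char = character at position 8 + 3 = 11 -> 'd'

Best match: offset=3, length=3 (matching 'dad' starting at position 5)
LZ77 triple: (3, 3, 'd')


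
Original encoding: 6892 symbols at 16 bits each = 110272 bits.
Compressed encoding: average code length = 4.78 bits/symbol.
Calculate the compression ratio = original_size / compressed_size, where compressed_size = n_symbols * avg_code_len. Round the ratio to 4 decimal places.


original_size = n_symbols * orig_bits = 6892 * 16 = 110272 bits
compressed_size = n_symbols * avg_code_len = 6892 * 4.78 = 32943.76 bits
ratio = original_size / compressed_size = 110272 / 32943.76 = 3.3473

Compression ratio = 3.3473


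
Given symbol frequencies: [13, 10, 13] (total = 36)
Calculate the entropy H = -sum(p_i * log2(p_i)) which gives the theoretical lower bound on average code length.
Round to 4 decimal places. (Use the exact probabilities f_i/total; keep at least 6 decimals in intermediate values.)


Per-symbol terms -p_i * log2(p_i) with p_i = f_i/36:
  p = 13/36 = 0.361111: log2(p) = -1.469485, -p*log2(p) = 0.530647
  p = 10/36 = 0.277778: log2(p) = -1.847997, -p*log2(p) = 0.513332
  p = 13/36 = 0.361111: log2(p) = -1.469485, -p*log2(p) = 0.530647
H = 0.530647 + 0.513332 + 0.530647 = 1.574626

H = 1.5746 bits/symbol


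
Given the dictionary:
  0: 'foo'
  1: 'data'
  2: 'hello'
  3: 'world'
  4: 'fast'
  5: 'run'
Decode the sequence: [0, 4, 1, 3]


Look up each index in the dictionary:
  0 -> 'foo'
  4 -> 'fast'
  1 -> 'data'
  3 -> 'world'

Decoded: "foo fast data world"


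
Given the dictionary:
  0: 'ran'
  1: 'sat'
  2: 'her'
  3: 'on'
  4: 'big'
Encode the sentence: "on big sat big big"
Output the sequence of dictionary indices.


Look up each word in the dictionary:
  'on' -> 3
  'big' -> 4
  'sat' -> 1
  'big' -> 4
  'big' -> 4

Encoded: [3, 4, 1, 4, 4]


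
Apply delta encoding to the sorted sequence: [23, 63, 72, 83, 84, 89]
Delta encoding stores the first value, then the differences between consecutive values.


First value: 23
Deltas:
  63 - 23 = 40
  72 - 63 = 9
  83 - 72 = 11
  84 - 83 = 1
  89 - 84 = 5


Delta encoded: [23, 40, 9, 11, 1, 5]


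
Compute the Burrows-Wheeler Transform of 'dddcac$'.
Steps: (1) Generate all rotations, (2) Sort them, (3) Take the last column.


Rotations (sorted):
  0: $dddcac -> last char: c
  1: ac$dddc -> last char: c
  2: c$dddca -> last char: a
  3: cac$ddd -> last char: d
  4: dcac$dd -> last char: d
  5: ddcac$d -> last char: d
  6: dddcac$ -> last char: $


BWT = ccaddd$


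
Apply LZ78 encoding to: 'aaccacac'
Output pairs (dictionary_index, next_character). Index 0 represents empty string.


LZ78 encoding steps:
Dictionary: {0: ''}
Step 1: w='' (idx 0), next='a' -> output (0, 'a'), add 'a' as idx 1
Step 2: w='a' (idx 1), next='c' -> output (1, 'c'), add 'ac' as idx 2
Step 3: w='' (idx 0), next='c' -> output (0, 'c'), add 'c' as idx 3
Step 4: w='ac' (idx 2), next='a' -> output (2, 'a'), add 'aca' as idx 4
Step 5: w='c' (idx 3), end of input -> output (3, '')


Encoded: [(0, 'a'), (1, 'c'), (0, 'c'), (2, 'a'), (3, '')]


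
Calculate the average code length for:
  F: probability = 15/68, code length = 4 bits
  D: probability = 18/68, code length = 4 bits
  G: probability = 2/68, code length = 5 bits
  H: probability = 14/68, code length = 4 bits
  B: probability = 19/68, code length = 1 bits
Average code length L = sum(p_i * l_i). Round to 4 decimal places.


Weighted contributions p_i * l_i:
  F: (15/68) * 4 = 60/68
  D: (18/68) * 4 = 72/68
  G: (2/68) * 5 = 10/68
  H: (14/68) * 4 = 56/68
  B: (19/68) * 1 = 19/68
Sum = (60 + 72 + 10 + 56 + 19)/68 = 217/68

L = 217/68 = 3.1912 bits/symbol


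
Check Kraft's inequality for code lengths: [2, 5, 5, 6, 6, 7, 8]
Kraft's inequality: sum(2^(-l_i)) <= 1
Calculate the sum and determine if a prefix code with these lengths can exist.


Sum = 2^(-2) + 2^(-5) + 2^(-5) + 2^(-6) + 2^(-6) + 2^(-7) + 2^(-8)
    = 0.25 + 0.03125 + 0.03125 + 0.015625 + 0.015625 + 0.0078125 + 0.00390625
    = 91/256 = 0.35546875
Since 0.35546875 <= 1, Kraft's inequality IS satisfied.
A prefix code with these lengths CAN exist.

Kraft sum = 0.35546875. Satisfied.


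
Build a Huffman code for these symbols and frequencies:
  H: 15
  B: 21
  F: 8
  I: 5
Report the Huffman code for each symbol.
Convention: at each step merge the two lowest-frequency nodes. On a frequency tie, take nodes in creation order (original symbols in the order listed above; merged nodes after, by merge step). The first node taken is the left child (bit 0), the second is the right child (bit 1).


Huffman tree construction:
Step 1: Merge I(5) + F(8) = 13
Step 2: Merge (I+F)(13) + H(15) = 28
Step 3: Merge B(21) + ((I+F)+H)(28) = 49
Read each symbol's code off the tree from the root (left child = 0, right child = 1).

Codes:
  H: 11 (length 2)
  B: 0 (length 1)
  F: 101 (length 3)
  I: 100 (length 3)
Average code length: 90/49 = 1.8367 bits/symbol


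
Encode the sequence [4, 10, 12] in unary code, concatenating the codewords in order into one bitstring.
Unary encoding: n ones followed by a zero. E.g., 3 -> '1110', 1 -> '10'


Encode each number as n ones followed by a terminating 0:
  4 -> 11110 (5 bits)
  10 -> 11111111110 (11 bits)
  12 -> 1111111111110 (13 bits)
Total length = 5 + 11 + 13 = 29 bits.

Unary([4, 10, 12]) = 11110111111111101111111111110 (29 bits)


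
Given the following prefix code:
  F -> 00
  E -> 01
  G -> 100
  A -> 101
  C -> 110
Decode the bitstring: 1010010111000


Decoding step by step:
Bits 101 -> A
Bits 00 -> F
Bits 101 -> A
Bits 110 -> C
Bits 00 -> F


Decoded message: AFACF


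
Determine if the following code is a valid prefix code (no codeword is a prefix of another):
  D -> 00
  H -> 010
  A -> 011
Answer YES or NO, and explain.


Checking each pair (does one codeword prefix another?):
  D='00' vs H='010': no prefix
  D='00' vs A='011': no prefix
  H='010' vs D='00': no prefix
  H='010' vs A='011': no prefix
  A='011' vs D='00': no prefix
  A='011' vs H='010': no prefix
No violation found over all pairs.

YES -- this is a valid prefix code. No codeword is a prefix of any other codeword.


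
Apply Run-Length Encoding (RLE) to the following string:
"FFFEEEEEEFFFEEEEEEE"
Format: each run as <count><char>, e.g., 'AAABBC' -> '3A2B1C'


Scanning runs left to right:
  i=0: run of 'F' x 3 -> '3F'
  i=3: run of 'E' x 6 -> '6E'
  i=9: run of 'F' x 3 -> '3F'
  i=12: run of 'E' x 7 -> '7E'

RLE = 3F6E3F7E


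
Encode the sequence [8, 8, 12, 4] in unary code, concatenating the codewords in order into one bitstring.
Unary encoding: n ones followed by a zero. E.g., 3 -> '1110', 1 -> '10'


Encode each number as n ones followed by a terminating 0:
  8 -> 111111110 (9 bits)
  8 -> 111111110 (9 bits)
  12 -> 1111111111110 (13 bits)
  4 -> 11110 (5 bits)
Total length = 9 + 9 + 13 + 5 = 36 bits.

Unary([8, 8, 12, 4]) = 111111110111111110111111111111011110 (36 bits)


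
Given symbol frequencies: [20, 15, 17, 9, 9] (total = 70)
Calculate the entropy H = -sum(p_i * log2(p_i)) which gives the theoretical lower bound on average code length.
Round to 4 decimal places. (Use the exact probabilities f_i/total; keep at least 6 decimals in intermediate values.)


Per-symbol terms -p_i * log2(p_i) with p_i = f_i/70:
  p = 20/70 = 0.285714: log2(p) = -1.807355, -p*log2(p) = 0.516387
  p = 15/70 = 0.214286: log2(p) = -2.222392, -p*log2(p) = 0.476227
  p = 17/70 = 0.242857: log2(p) = -2.041820, -p*log2(p) = 0.495871
  p = 9/70 = 0.128571: log2(p) = -2.959358, -p*log2(p) = 0.380489
  p = 9/70 = 0.128571: log2(p) = -2.959358, -p*log2(p) = 0.380489
H = 0.516387 + 0.476227 + 0.495871 + 0.380489 + 0.380489 = 2.249463

H = 2.2495 bits/symbol


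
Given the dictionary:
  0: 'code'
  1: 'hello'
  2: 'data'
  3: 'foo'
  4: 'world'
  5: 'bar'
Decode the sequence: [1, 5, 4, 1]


Look up each index in the dictionary:
  1 -> 'hello'
  5 -> 'bar'
  4 -> 'world'
  1 -> 'hello'

Decoded: "hello bar world hello"


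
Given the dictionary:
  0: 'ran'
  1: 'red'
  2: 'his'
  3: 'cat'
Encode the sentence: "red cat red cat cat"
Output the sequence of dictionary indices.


Look up each word in the dictionary:
  'red' -> 1
  'cat' -> 3
  'red' -> 1
  'cat' -> 3
  'cat' -> 3

Encoded: [1, 3, 1, 3, 3]


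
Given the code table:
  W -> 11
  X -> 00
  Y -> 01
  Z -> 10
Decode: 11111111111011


Decoding:
11 -> W
11 -> W
11 -> W
11 -> W
11 -> W
10 -> Z
11 -> W


Result: WWWWWZW


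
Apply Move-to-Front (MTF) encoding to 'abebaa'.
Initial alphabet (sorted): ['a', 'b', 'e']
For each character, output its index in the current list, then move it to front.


MTF encoding:
'a': index 0 in ['a', 'b', 'e'] -> ['a', 'b', 'e']
'b': index 1 in ['a', 'b', 'e'] -> ['b', 'a', 'e']
'e': index 2 in ['b', 'a', 'e'] -> ['e', 'b', 'a']
'b': index 1 in ['e', 'b', 'a'] -> ['b', 'e', 'a']
'a': index 2 in ['b', 'e', 'a'] -> ['a', 'b', 'e']
'a': index 0 in ['a', 'b', 'e'] -> ['a', 'b', 'e']


Output: [0, 1, 2, 1, 2, 0]


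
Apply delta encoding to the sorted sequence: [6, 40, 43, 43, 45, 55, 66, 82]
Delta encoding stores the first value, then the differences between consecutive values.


First value: 6
Deltas:
  40 - 6 = 34
  43 - 40 = 3
  43 - 43 = 0
  45 - 43 = 2
  55 - 45 = 10
  66 - 55 = 11
  82 - 66 = 16


Delta encoded: [6, 34, 3, 0, 2, 10, 11, 16]


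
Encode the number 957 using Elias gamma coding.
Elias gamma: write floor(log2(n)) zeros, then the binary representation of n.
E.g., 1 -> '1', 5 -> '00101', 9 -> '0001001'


num_bits = floor(log2(957)) + 1 = 10
leading_zeros = num_bits - 1 = 9
binary(957) = 1110111101

Elias gamma(957) = '000000000' + '1110111101' = 0000000001110111101 (19 bits)


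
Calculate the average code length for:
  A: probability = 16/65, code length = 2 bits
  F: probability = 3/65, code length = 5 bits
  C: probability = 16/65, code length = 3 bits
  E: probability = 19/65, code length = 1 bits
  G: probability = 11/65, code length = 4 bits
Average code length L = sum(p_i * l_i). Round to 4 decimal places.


Weighted contributions p_i * l_i:
  A: (16/65) * 2 = 32/65
  F: (3/65) * 5 = 15/65
  C: (16/65) * 3 = 48/65
  E: (19/65) * 1 = 19/65
  G: (11/65) * 4 = 44/65
Sum = (32 + 15 + 48 + 19 + 44)/65 = 158/65

L = 158/65 = 2.4308 bits/symbol


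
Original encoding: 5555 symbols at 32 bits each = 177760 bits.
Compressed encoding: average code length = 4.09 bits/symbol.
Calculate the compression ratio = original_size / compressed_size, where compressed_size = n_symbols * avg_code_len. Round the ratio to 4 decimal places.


original_size = n_symbols * orig_bits = 5555 * 32 = 177760 bits
compressed_size = n_symbols * avg_code_len = 5555 * 4.09 = 22719.95 bits
ratio = original_size / compressed_size = 177760 / 22719.95 = 7.824

Compression ratio = 7.824


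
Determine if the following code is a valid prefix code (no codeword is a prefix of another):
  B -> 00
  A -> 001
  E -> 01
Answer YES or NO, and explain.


Checking each pair (does one codeword prefix another?):
  B='00' vs A='001': prefix -- VIOLATION

NO -- this is NOT a valid prefix code. B (00) is a prefix of A (001).


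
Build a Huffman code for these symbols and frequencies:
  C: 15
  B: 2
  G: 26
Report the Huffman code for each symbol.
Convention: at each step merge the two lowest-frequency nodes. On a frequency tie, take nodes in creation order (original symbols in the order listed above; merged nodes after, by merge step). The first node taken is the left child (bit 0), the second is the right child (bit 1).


Huffman tree construction:
Step 1: Merge B(2) + C(15) = 17
Step 2: Merge (B+C)(17) + G(26) = 43
Read each symbol's code off the tree from the root (left child = 0, right child = 1).

Codes:
  C: 01 (length 2)
  B: 00 (length 2)
  G: 1 (length 1)
Average code length: 60/43 = 1.3953 bits/symbol


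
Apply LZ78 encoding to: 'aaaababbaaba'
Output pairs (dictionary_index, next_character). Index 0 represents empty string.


LZ78 encoding steps:
Dictionary: {0: ''}
Step 1: w='' (idx 0), next='a' -> output (0, 'a'), add 'a' as idx 1
Step 2: w='a' (idx 1), next='a' -> output (1, 'a'), add 'aa' as idx 2
Step 3: w='a' (idx 1), next='b' -> output (1, 'b'), add 'ab' as idx 3
Step 4: w='ab' (idx 3), next='b' -> output (3, 'b'), add 'abb' as idx 4
Step 5: w='aa' (idx 2), next='b' -> output (2, 'b'), add 'aab' as idx 5
Step 6: w='a' (idx 1), end of input -> output (1, '')


Encoded: [(0, 'a'), (1, 'a'), (1, 'b'), (3, 'b'), (2, 'b'), (1, '')]


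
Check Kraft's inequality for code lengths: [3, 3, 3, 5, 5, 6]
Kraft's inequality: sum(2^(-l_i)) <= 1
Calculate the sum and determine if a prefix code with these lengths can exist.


Sum = 2^(-3) + 2^(-3) + 2^(-3) + 2^(-5) + 2^(-5) + 2^(-6)
    = 0.125 + 0.125 + 0.125 + 0.03125 + 0.03125 + 0.015625
    = 29/64 = 0.453125
Since 0.453125 <= 1, Kraft's inequality IS satisfied.
A prefix code with these lengths CAN exist.

Kraft sum = 0.453125. Satisfied.


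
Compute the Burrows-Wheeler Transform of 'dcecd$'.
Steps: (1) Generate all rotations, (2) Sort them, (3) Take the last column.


Rotations (sorted):
  0: $dcecd -> last char: d
  1: cd$dce -> last char: e
  2: cecd$d -> last char: d
  3: d$dcec -> last char: c
  4: dcecd$ -> last char: $
  5: ecd$dc -> last char: c


BWT = dedc$c


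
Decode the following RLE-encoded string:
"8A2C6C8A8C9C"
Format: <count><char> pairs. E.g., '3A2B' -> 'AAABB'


Expanding each <count><char> pair:
  8A -> 'AAAAAAAA'
  2C -> 'CC'
  6C -> 'CCCCCC'
  8A -> 'AAAAAAAA'
  8C -> 'CCCCCCCC'
  9C -> 'CCCCCCCCC'

Decoded = AAAAAAAACCCCCCCCAAAAAAAACCCCCCCCCCCCCCCCC


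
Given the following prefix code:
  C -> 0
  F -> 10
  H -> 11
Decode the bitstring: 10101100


Decoding step by step:
Bits 10 -> F
Bits 10 -> F
Bits 11 -> H
Bits 0 -> C
Bits 0 -> C


Decoded message: FFHCC


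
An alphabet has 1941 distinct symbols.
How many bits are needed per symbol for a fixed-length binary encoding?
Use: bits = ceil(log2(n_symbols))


log2(1941) = 10.9226
Bracket: 2^10 = 1024 < 1941 <= 2^11 = 2048
So ceil(log2(1941)) = 11

bits = ceil(log2(1941)) = ceil(10.9226) = 11 bits


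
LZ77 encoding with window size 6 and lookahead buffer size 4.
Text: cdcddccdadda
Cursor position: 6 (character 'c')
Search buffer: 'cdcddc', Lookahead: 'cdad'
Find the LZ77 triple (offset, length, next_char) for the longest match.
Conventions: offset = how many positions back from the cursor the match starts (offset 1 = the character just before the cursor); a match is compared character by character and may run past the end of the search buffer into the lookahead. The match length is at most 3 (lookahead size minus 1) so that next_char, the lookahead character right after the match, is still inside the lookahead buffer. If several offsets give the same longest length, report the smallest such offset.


Try each offset into the search buffer:
  offset=1 (pos 5, char 'c'): match length 1
  offset=2 (pos 4, char 'd'): match length 0
  offset=3 (pos 3, char 'd'): match length 0
  offset=4 (pos 2, char 'c'): match length 2
  offset=5 (pos 1, char 'd'): match length 0
  offset=6 (pos 0, char 'c'): match length 2
Longest match has length 2, found at offsets 4, 6; take the smallest, offset 4.
next_char = character at position 6 + 2 = 8 -> 'a'

Best match: offset=4, length=2 (matching 'cd' starting at position 2)
LZ77 triple: (4, 2, 'a')


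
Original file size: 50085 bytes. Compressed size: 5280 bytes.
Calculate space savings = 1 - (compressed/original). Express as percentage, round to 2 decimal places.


ratio = compressed/original = 5280/50085 = 0.105421
savings = 1 - ratio = 1 - 0.105421 = 0.894579
as a percentage: 0.894579 * 100 = 89.46%

Space savings = 1 - 5280/50085 = 89.46%


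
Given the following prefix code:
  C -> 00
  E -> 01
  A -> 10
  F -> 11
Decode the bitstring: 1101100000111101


Decoding step by step:
Bits 11 -> F
Bits 01 -> E
Bits 10 -> A
Bits 00 -> C
Bits 00 -> C
Bits 11 -> F
Bits 11 -> F
Bits 01 -> E


Decoded message: FEACCFFE


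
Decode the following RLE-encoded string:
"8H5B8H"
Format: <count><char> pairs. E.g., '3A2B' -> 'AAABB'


Expanding each <count><char> pair:
  8H -> 'HHHHHHHH'
  5B -> 'BBBBB'
  8H -> 'HHHHHHHH'

Decoded = HHHHHHHHBBBBBHHHHHHHH


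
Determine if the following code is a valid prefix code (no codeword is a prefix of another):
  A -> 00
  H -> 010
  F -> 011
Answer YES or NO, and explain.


Checking each pair (does one codeword prefix another?):
  A='00' vs H='010': no prefix
  A='00' vs F='011': no prefix
  H='010' vs A='00': no prefix
  H='010' vs F='011': no prefix
  F='011' vs A='00': no prefix
  F='011' vs H='010': no prefix
No violation found over all pairs.

YES -- this is a valid prefix code. No codeword is a prefix of any other codeword.


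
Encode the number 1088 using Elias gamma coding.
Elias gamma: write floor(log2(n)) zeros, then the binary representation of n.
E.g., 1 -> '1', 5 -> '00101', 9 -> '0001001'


num_bits = floor(log2(1088)) + 1 = 11
leading_zeros = num_bits - 1 = 10
binary(1088) = 10001000000

Elias gamma(1088) = '0000000000' + '10001000000' = 000000000010001000000 (21 bits)


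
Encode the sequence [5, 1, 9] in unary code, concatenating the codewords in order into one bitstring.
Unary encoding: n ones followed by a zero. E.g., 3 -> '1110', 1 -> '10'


Encode each number as n ones followed by a terminating 0:
  5 -> 111110 (6 bits)
  1 -> 10 (2 bits)
  9 -> 1111111110 (10 bits)
Total length = 6 + 2 + 10 = 18 bits.

Unary([5, 1, 9]) = 111110101111111110 (18 bits)


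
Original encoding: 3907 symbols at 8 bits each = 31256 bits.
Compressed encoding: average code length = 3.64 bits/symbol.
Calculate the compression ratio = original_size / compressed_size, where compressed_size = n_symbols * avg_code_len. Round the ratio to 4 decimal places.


original_size = n_symbols * orig_bits = 3907 * 8 = 31256 bits
compressed_size = n_symbols * avg_code_len = 3907 * 3.64 = 14221.48 bits
ratio = original_size / compressed_size = 31256 / 14221.48 = 2.1978

Compression ratio = 2.1978


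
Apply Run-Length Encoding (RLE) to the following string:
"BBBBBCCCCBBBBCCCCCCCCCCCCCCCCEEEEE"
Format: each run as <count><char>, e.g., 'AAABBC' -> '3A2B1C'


Scanning runs left to right:
  i=0: run of 'B' x 5 -> '5B'
  i=5: run of 'C' x 4 -> '4C'
  i=9: run of 'B' x 4 -> '4B'
  i=13: run of 'C' x 16 -> '16C'
  i=29: run of 'E' x 5 -> '5E'

RLE = 5B4C4B16C5E


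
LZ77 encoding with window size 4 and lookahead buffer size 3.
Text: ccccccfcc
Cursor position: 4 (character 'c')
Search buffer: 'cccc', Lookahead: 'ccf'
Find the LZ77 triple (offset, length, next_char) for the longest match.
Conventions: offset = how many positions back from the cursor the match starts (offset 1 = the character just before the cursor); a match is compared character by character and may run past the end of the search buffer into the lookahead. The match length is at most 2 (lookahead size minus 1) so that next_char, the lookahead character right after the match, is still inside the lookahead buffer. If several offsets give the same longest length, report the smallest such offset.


Try each offset into the search buffer:
  offset=1 (pos 3, char 'c'): match length 2
  offset=2 (pos 2, char 'c'): match length 2
  offset=3 (pos 1, char 'c'): match length 2
  offset=4 (pos 0, char 'c'): match length 2
Longest match has length 2, found at offsets 1, 2, 3, 4; take the smallest, offset 1.
next_char = character at position 4 + 2 = 6 -> 'f'

Best match: offset=1, length=2 (matching 'cc' starting at position 3)
LZ77 triple: (1, 2, 'f')


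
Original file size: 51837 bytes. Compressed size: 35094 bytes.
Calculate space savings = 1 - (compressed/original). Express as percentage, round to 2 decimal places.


ratio = compressed/original = 35094/51837 = 0.677007
savings = 1 - ratio = 1 - 0.677007 = 0.322993
as a percentage: 0.322993 * 100 = 32.3%

Space savings = 1 - 35094/51837 = 32.3%


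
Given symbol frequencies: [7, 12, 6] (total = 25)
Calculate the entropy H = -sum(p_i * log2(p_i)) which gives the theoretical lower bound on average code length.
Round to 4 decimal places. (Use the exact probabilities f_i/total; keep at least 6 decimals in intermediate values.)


Per-symbol terms -p_i * log2(p_i) with p_i = f_i/25:
  p = 7/25 = 0.280000: log2(p) = -1.836501, -p*log2(p) = 0.514220
  p = 12/25 = 0.480000: log2(p) = -1.058894, -p*log2(p) = 0.508269
  p = 6/25 = 0.240000: log2(p) = -2.058894, -p*log2(p) = 0.494134
H = 0.514220 + 0.508269 + 0.494134 = 1.516623

H = 1.5166 bits/symbol


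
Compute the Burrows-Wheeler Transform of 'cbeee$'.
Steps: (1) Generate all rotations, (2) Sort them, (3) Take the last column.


Rotations (sorted):
  0: $cbeee -> last char: e
  1: beee$c -> last char: c
  2: cbeee$ -> last char: $
  3: e$cbee -> last char: e
  4: ee$cbe -> last char: e
  5: eee$cb -> last char: b


BWT = ec$eeb


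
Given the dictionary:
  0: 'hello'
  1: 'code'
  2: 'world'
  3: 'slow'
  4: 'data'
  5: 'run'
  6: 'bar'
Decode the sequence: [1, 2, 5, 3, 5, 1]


Look up each index in the dictionary:
  1 -> 'code'
  2 -> 'world'
  5 -> 'run'
  3 -> 'slow'
  5 -> 'run'
  1 -> 'code'

Decoded: "code world run slow run code"


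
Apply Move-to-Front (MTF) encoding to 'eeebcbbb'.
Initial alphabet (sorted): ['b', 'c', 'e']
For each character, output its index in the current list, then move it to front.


MTF encoding:
'e': index 2 in ['b', 'c', 'e'] -> ['e', 'b', 'c']
'e': index 0 in ['e', 'b', 'c'] -> ['e', 'b', 'c']
'e': index 0 in ['e', 'b', 'c'] -> ['e', 'b', 'c']
'b': index 1 in ['e', 'b', 'c'] -> ['b', 'e', 'c']
'c': index 2 in ['b', 'e', 'c'] -> ['c', 'b', 'e']
'b': index 1 in ['c', 'b', 'e'] -> ['b', 'c', 'e']
'b': index 0 in ['b', 'c', 'e'] -> ['b', 'c', 'e']
'b': index 0 in ['b', 'c', 'e'] -> ['b', 'c', 'e']


Output: [2, 0, 0, 1, 2, 1, 0, 0]


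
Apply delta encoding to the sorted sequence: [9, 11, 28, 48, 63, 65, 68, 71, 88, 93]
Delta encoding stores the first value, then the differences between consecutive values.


First value: 9
Deltas:
  11 - 9 = 2
  28 - 11 = 17
  48 - 28 = 20
  63 - 48 = 15
  65 - 63 = 2
  68 - 65 = 3
  71 - 68 = 3
  88 - 71 = 17
  93 - 88 = 5


Delta encoded: [9, 2, 17, 20, 15, 2, 3, 3, 17, 5]


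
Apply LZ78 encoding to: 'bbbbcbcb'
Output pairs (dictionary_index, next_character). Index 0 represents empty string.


LZ78 encoding steps:
Dictionary: {0: ''}
Step 1: w='' (idx 0), next='b' -> output (0, 'b'), add 'b' as idx 1
Step 2: w='b' (idx 1), next='b' -> output (1, 'b'), add 'bb' as idx 2
Step 3: w='b' (idx 1), next='c' -> output (1, 'c'), add 'bc' as idx 3
Step 4: w='bc' (idx 3), next='b' -> output (3, 'b'), add 'bcb' as idx 4


Encoded: [(0, 'b'), (1, 'b'), (1, 'c'), (3, 'b')]


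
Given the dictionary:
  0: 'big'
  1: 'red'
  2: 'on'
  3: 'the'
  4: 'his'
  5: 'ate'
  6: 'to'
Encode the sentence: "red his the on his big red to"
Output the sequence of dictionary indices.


Look up each word in the dictionary:
  'red' -> 1
  'his' -> 4
  'the' -> 3
  'on' -> 2
  'his' -> 4
  'big' -> 0
  'red' -> 1
  'to' -> 6

Encoded: [1, 4, 3, 2, 4, 0, 1, 6]


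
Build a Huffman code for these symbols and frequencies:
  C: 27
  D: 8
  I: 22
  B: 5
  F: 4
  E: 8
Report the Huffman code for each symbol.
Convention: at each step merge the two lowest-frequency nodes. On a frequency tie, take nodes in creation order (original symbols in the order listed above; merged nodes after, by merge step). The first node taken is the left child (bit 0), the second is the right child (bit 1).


Huffman tree construction:
Step 1: Merge F(4) + B(5) = 9
Step 2: Merge D(8) + E(8) = 16
Step 3: Merge (F+B)(9) + (D+E)(16) = 25
Step 4: Merge I(22) + ((F+B)+(D+E))(25) = 47
Step 5: Merge C(27) + (I+((F+B)+(D+E)))(47) = 74
Read each symbol's code off the tree from the root (left child = 0, right child = 1).

Codes:
  C: 0 (length 1)
  D: 1110 (length 4)
  I: 10 (length 2)
  B: 1101 (length 4)
  F: 1100 (length 4)
  E: 1111 (length 4)
Average code length: 171/74 = 2.3108 bits/symbol


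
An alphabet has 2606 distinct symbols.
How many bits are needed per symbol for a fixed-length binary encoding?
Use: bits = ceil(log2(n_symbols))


log2(2606) = 11.3476
Bracket: 2^11 = 2048 < 2606 <= 2^12 = 4096
So ceil(log2(2606)) = 12

bits = ceil(log2(2606)) = ceil(11.3476) = 12 bits


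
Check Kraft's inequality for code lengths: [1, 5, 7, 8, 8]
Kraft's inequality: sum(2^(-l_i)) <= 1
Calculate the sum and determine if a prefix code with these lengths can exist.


Sum = 2^(-1) + 2^(-5) + 2^(-7) + 2^(-8) + 2^(-8)
    = 0.5 + 0.03125 + 0.0078125 + 0.00390625 + 0.00390625
    = 140/256 = 0.546875
Since 0.546875 <= 1, Kraft's inequality IS satisfied.
A prefix code with these lengths CAN exist.

Kraft sum = 0.546875. Satisfied.


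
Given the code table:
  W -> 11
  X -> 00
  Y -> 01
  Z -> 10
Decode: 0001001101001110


Decoding:
00 -> X
01 -> Y
00 -> X
11 -> W
01 -> Y
00 -> X
11 -> W
10 -> Z


Result: XYXWYXWZ


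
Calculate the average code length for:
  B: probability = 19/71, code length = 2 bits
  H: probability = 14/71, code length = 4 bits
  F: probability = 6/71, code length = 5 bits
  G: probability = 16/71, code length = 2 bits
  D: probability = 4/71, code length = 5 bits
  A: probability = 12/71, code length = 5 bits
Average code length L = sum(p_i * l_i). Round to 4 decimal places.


Weighted contributions p_i * l_i:
  B: (19/71) * 2 = 38/71
  H: (14/71) * 4 = 56/71
  F: (6/71) * 5 = 30/71
  G: (16/71) * 2 = 32/71
  D: (4/71) * 5 = 20/71
  A: (12/71) * 5 = 60/71
Sum = (38 + 56 + 30 + 32 + 20 + 60)/71 = 236/71

L = 236/71 = 3.3239 bits/symbol


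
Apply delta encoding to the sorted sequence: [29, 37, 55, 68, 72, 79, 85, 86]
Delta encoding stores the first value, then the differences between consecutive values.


First value: 29
Deltas:
  37 - 29 = 8
  55 - 37 = 18
  68 - 55 = 13
  72 - 68 = 4
  79 - 72 = 7
  85 - 79 = 6
  86 - 85 = 1


Delta encoded: [29, 8, 18, 13, 4, 7, 6, 1]


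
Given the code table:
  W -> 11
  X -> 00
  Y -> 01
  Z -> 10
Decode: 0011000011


Decoding:
00 -> X
11 -> W
00 -> X
00 -> X
11 -> W


Result: XWXXW


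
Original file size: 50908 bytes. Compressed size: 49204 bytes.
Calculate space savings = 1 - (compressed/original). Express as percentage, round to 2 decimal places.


ratio = compressed/original = 49204/50908 = 0.966528
savings = 1 - ratio = 1 - 0.966528 = 0.033472
as a percentage: 0.033472 * 100 = 3.35%

Space savings = 1 - 49204/50908 = 3.35%


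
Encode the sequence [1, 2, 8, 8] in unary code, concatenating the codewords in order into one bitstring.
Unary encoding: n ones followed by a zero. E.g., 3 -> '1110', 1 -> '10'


Encode each number as n ones followed by a terminating 0:
  1 -> 10 (2 bits)
  2 -> 110 (3 bits)
  8 -> 111111110 (9 bits)
  8 -> 111111110 (9 bits)
Total length = 2 + 3 + 9 + 9 = 23 bits.

Unary([1, 2, 8, 8]) = 10110111111110111111110 (23 bits)


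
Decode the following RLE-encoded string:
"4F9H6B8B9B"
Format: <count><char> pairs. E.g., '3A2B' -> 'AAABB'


Expanding each <count><char> pair:
  4F -> 'FFFF'
  9H -> 'HHHHHHHHH'
  6B -> 'BBBBBB'
  8B -> 'BBBBBBBB'
  9B -> 'BBBBBBBBB'

Decoded = FFFFHHHHHHHHHBBBBBBBBBBBBBBBBBBBBBBB


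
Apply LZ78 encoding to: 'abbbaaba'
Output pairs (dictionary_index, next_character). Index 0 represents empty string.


LZ78 encoding steps:
Dictionary: {0: ''}
Step 1: w='' (idx 0), next='a' -> output (0, 'a'), add 'a' as idx 1
Step 2: w='' (idx 0), next='b' -> output (0, 'b'), add 'b' as idx 2
Step 3: w='b' (idx 2), next='b' -> output (2, 'b'), add 'bb' as idx 3
Step 4: w='a' (idx 1), next='a' -> output (1, 'a'), add 'aa' as idx 4
Step 5: w='b' (idx 2), next='a' -> output (2, 'a'), add 'ba' as idx 5


Encoded: [(0, 'a'), (0, 'b'), (2, 'b'), (1, 'a'), (2, 'a')]


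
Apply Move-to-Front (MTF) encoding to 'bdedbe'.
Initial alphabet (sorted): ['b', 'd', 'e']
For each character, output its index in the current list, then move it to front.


MTF encoding:
'b': index 0 in ['b', 'd', 'e'] -> ['b', 'd', 'e']
'd': index 1 in ['b', 'd', 'e'] -> ['d', 'b', 'e']
'e': index 2 in ['d', 'b', 'e'] -> ['e', 'd', 'b']
'd': index 1 in ['e', 'd', 'b'] -> ['d', 'e', 'b']
'b': index 2 in ['d', 'e', 'b'] -> ['b', 'd', 'e']
'e': index 2 in ['b', 'd', 'e'] -> ['e', 'b', 'd']


Output: [0, 1, 2, 1, 2, 2]


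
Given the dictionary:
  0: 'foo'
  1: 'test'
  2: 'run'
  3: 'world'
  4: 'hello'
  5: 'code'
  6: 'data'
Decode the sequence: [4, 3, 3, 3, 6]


Look up each index in the dictionary:
  4 -> 'hello'
  3 -> 'world'
  3 -> 'world'
  3 -> 'world'
  6 -> 'data'

Decoded: "hello world world world data"


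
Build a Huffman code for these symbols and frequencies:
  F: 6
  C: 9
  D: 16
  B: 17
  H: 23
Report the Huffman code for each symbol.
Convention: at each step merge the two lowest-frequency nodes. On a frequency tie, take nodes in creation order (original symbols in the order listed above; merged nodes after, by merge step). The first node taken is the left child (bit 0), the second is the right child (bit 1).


Huffman tree construction:
Step 1: Merge F(6) + C(9) = 15
Step 2: Merge (F+C)(15) + D(16) = 31
Step 3: Merge B(17) + H(23) = 40
Step 4: Merge ((F+C)+D)(31) + (B+H)(40) = 71
Read each symbol's code off the tree from the root (left child = 0, right child = 1).

Codes:
  F: 000 (length 3)
  C: 001 (length 3)
  D: 01 (length 2)
  B: 10 (length 2)
  H: 11 (length 2)
Average code length: 157/71 = 2.2113 bits/symbol


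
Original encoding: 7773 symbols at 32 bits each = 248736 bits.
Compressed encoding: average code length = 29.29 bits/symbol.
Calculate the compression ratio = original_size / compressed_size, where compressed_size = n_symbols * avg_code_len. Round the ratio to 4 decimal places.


original_size = n_symbols * orig_bits = 7773 * 32 = 248736 bits
compressed_size = n_symbols * avg_code_len = 7773 * 29.29 = 227671.17 bits
ratio = original_size / compressed_size = 248736 / 227671.17 = 1.0925

Compression ratio = 1.0925


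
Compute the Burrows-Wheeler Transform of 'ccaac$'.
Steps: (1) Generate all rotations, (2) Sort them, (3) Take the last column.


Rotations (sorted):
  0: $ccaac -> last char: c
  1: aac$cc -> last char: c
  2: ac$cca -> last char: a
  3: c$ccaa -> last char: a
  4: caac$c -> last char: c
  5: ccaac$ -> last char: $


BWT = ccaac$


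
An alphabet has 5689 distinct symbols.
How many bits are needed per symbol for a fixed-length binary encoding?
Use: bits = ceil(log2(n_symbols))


log2(5689) = 12.474
Bracket: 2^12 = 4096 < 5689 <= 2^13 = 8192
So ceil(log2(5689)) = 13

bits = ceil(log2(5689)) = ceil(12.474) = 13 bits


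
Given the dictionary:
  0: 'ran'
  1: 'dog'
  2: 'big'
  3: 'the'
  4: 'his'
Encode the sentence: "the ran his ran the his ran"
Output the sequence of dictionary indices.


Look up each word in the dictionary:
  'the' -> 3
  'ran' -> 0
  'his' -> 4
  'ran' -> 0
  'the' -> 3
  'his' -> 4
  'ran' -> 0

Encoded: [3, 0, 4, 0, 3, 4, 0]


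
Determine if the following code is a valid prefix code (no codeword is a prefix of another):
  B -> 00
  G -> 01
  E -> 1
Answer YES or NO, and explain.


Checking each pair (does one codeword prefix another?):
  B='00' vs G='01': no prefix
  B='00' vs E='1': no prefix
  G='01' vs B='00': no prefix
  G='01' vs E='1': no prefix
  E='1' vs B='00': no prefix
  E='1' vs G='01': no prefix
No violation found over all pairs.

YES -- this is a valid prefix code. No codeword is a prefix of any other codeword.
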